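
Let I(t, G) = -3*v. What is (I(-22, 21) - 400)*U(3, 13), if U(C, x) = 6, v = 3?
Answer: -2454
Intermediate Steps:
I(t, G) = -9 (I(t, G) = -3*3 = -9)
(I(-22, 21) - 400)*U(3, 13) = (-9 - 400)*6 = -409*6 = -2454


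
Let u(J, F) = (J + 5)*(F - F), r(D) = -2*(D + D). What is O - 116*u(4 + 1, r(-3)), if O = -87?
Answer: -87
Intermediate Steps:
r(D) = -4*D
u(J, F) = 0 (u(J, F) = (5 + J)*0 = 0)
O - 116*u(4 + 1, r(-3)) = -87 - 116*0 = -87 + 0 = -87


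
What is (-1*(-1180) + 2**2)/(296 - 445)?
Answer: -1184/149 ≈ -7.9463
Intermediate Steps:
(-1*(-1180) + 2**2)/(296 - 445) = (1180 + 4)/(-149) = -1/149*1184 = -1184/149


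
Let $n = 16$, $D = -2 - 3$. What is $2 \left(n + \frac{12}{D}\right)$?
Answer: $\frac{136}{5} \approx 27.2$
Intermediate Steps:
$D = -5$ ($D = -2 - 3 = -5$)
$2 \left(n + \frac{12}{D}\right) = 2 \left(16 + \frac{12}{-5}\right) = 2 \left(16 + 12 \left(- \frac{1}{5}\right)\right) = 2 \left(16 - \frac{12}{5}\right) = 2 \cdot \frac{68}{5} = \frac{136}{5}$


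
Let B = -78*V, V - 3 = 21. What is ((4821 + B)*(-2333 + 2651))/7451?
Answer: 937782/7451 ≈ 125.86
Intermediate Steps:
V = 24 (V = 3 + 21 = 24)
B = -1872 (B = -78*24 = -1872)
((4821 + B)*(-2333 + 2651))/7451 = ((4821 - 1872)*(-2333 + 2651))/7451 = (2949*318)*(1/7451) = 937782*(1/7451) = 937782/7451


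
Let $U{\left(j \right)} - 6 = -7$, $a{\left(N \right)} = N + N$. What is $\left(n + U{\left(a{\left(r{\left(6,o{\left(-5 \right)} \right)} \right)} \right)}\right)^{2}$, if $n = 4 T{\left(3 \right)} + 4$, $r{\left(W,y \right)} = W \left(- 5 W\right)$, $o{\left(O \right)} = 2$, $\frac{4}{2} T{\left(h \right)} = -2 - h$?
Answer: $49$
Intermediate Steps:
$T{\left(h \right)} = -1 - \frac{h}{2}$ ($T{\left(h \right)} = \frac{-2 - h}{2} = -1 - \frac{h}{2}$)
$r{\left(W,y \right)} = - 5 W^{2}$
$a{\left(N \right)} = 2 N$
$U{\left(j \right)} = -1$ ($U{\left(j \right)} = 6 - 7 = -1$)
$n = -6$ ($n = 4 \left(-1 - \frac{3}{2}\right) + 4 = 4 \left(- \frac{5}{2}\right) + 4 = -10 + 4 = -6$)
$\left(n + U{\left(a{\left(r{\left(6,o{\left(-5 \right)} \right)} \right)} \right)}\right)^{2} = \left(-6 - 1\right)^{2} = \left(-7\right)^{2} = 49$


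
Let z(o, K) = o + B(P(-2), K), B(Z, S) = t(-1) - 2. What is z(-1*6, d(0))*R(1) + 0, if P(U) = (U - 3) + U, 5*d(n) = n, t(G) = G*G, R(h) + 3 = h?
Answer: 14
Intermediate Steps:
R(h) = -3 + h
t(G) = G²
d(n) = n/5
P(U) = -3 + 2*U (P(U) = (-3 + U) + U = -3 + 2*U)
B(Z, S) = -1 (B(Z, S) = (-1)² - 2 = 1 - 2 = -1)
z(o, K) = -1 + o (z(o, K) = o - 1 = -1 + o)
z(-1*6, d(0))*R(1) + 0 = (-1 - 1*6)*(-3 + 1) + 0 = (-1 - 6)*(-2) + 0 = -7*(-2) + 0 = 14 + 0 = 14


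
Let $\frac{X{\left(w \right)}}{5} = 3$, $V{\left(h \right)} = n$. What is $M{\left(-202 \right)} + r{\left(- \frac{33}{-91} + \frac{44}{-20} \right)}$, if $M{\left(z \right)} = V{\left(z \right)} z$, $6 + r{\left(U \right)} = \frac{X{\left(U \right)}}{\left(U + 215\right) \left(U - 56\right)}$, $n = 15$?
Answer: $- \frac{2582991909413}{850787508} \approx -3036.0$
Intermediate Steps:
$V{\left(h \right)} = 15$
$X{\left(w \right)} = 15$ ($X{\left(w \right)} = 5 \cdot 3 = 15$)
$r{\left(U \right)} = -6 + \frac{15}{\left(-56 + U\right) \left(215 + U\right)}$ ($r{\left(U \right)} = -6 + \frac{15}{\left(U + 215\right) \left(U - 56\right)} = -6 + \frac{15}{\left(215 + U\right) \left(-56 + U\right)} = -6 + \frac{15}{\left(-56 + U\right) \left(215 + U\right)}$)
$M{\left(z \right)} = 15 z$
$M{\left(-202 \right)} + r{\left(- \frac{33}{-91} + \frac{44}{-20} \right)} = 15 \left(-202\right) + \frac{3 \left(24085 - 318 \left(- \frac{33}{-91} + \frac{44}{-20}\right) - 2 \left(- \frac{33}{-91} + \frac{44}{-20}\right)^{2}\right)}{-12040 + \left(- \frac{33}{-91} + \frac{44}{-20}\right)^{2} + 159 \left(- \frac{33}{-91} + \frac{44}{-20}\right)} = -3030 + \frac{3 \left(24085 - 318 \left(\left(-33\right) \left(- \frac{1}{91}\right) + 44 \left(- \frac{1}{20}\right)\right) - 2 \left(\left(-33\right) \left(- \frac{1}{91}\right) + 44 \left(- \frac{1}{20}\right)\right)^{2}\right)}{-12040 + \left(\left(-33\right) \left(- \frac{1}{91}\right) + 44 \left(- \frac{1}{20}\right)\right)^{2} + 159 \left(\left(-33\right) \left(- \frac{1}{91}\right) + 44 \left(- \frac{1}{20}\right)\right)} = -3030 + \frac{3 \left(24085 - 318 \left(\frac{33}{91} - \frac{11}{5}\right) - 2 \left(\frac{33}{91} - \frac{11}{5}\right)^{2}\right)}{-12040 + \left(\frac{33}{91} - \frac{11}{5}\right)^{2} + 159 \left(\frac{33}{91} - \frac{11}{5}\right)} = -3030 + \frac{3 \left(24085 - - \frac{265848}{455} - 2 \left(- \frac{836}{455}\right)^{2}\right)}{-12040 + \left(- \frac{836}{455}\right)^{2} + 159 \left(- \frac{836}{455}\right)} = -3030 + \frac{3 \left(24085 + \frac{265848}{455} - \frac{1397792}{207025}\right)}{-12040 + \frac{698896}{207025} - \frac{132924}{455}} = -3030 + \frac{3 \left(24085 + \frac{265848}{455} - \frac{1397792}{207025}\right)}{- \frac{2552362524}{207025}} = -3030 + 3 \left(- \frac{207025}{2552362524}\right) \frac{5105760173}{207025} = -3030 - \frac{5105760173}{850787508} = - \frac{2582991909413}{850787508}$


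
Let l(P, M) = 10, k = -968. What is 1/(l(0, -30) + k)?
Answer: -1/958 ≈ -0.0010438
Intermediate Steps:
1/(l(0, -30) + k) = 1/(10 - 968) = 1/(-958) = -1/958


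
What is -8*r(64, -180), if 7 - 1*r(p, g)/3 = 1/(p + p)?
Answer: -2685/16 ≈ -167.81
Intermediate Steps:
r(p, g) = 21 - 3/(2*p) (r(p, g) = 21 - 3/(p + p) = 21 - 3*1/(2*p) = 21 - 3/(2*p))
-8*r(64, -180) = -8*(21 - 3/2/64) = -8*(21 - 3/2*1/64) = -8*(21 - 3/128) = -8*2685/128 = -2685/16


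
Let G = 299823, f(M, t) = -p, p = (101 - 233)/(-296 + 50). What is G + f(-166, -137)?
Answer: 12292721/41 ≈ 2.9982e+5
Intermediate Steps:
p = 22/41 (p = -132/(-246) = -132*(-1/246) = 22/41 ≈ 0.53658)
f(M, t) = -22/41 (f(M, t) = -1*22/41 = -22/41)
G + f(-166, -137) = 299823 - 22/41 = 12292721/41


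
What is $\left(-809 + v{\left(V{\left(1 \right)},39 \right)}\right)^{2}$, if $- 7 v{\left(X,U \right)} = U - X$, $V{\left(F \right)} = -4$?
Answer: $\frac{32558436}{49} \approx 6.6446 \cdot 10^{5}$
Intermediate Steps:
$v{\left(X,U \right)} = - \frac{U}{7} + \frac{X}{7}$ ($v{\left(X,U \right)} = - \frac{U - X}{7} = - \frac{U}{7} + \frac{X}{7}$)
$\left(-809 + v{\left(V{\left(1 \right)},39 \right)}\right)^{2} = \left(-809 + \left(\left(- \frac{1}{7}\right) 39 + \frac{1}{7} \left(-4\right)\right)\right)^{2} = \left(-809 - \frac{43}{7}\right)^{2} = \left(- \frac{5706}{7}\right)^{2} = \frac{32558436}{49}$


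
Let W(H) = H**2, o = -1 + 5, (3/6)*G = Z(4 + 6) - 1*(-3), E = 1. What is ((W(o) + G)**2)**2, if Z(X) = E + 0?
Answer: 331776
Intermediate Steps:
Z(X) = 1 (Z(X) = 1 + 0 = 1)
G = 8 (G = 2*(1 - 1*(-3)) = 2*(1 + 3) = 2*4 = 8)
o = 4
((W(o) + G)**2)**2 = ((4**2 + 8)**2)**2 = ((16 + 8)**2)**2 = (24**2)**2 = 576**2 = 331776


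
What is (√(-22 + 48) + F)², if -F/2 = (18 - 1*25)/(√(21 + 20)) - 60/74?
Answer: (2460 + 518*√41 + 1517*√26)²/2301289 ≈ 79.336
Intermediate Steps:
F = 60/37 + 14*√41/41 (F = -2*((18 - 1*25)/(√(21 + 20)) - 60/74) = -2*((18 - 25)/(√41) - 60*1/74) = -2*(-7*√41/41 - 30/37) = -2*(-30/37 - 7*√41/41) = 60/37 + 14*√41/41 ≈ 3.8081)
(√(-22 + 48) + F)² = (√(-22 + 48) + (60/37 + 14*√41/41))² = (√26 + (60/37 + 14*√41/41))² = (60/37 + √26 + 14*√41/41)²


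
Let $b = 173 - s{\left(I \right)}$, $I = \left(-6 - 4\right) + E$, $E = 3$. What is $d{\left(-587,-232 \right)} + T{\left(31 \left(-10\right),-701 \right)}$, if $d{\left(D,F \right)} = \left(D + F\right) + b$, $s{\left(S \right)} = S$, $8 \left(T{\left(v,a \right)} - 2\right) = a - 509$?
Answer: $- \frac{3153}{4} \approx -788.25$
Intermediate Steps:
$T{\left(v,a \right)} = - \frac{493}{8} + \frac{a}{8}$ ($T{\left(v,a \right)} = 2 + \frac{a - 509}{8} = 2 + \frac{-509 + a}{8} = 2 + \left(- \frac{509}{8} + \frac{a}{8}\right) = - \frac{493}{8} + \frac{a}{8}$)
$I = -7$ ($I = \left(-6 - 4\right) + 3 = -10 + 3 = -7$)
$b = 180$ ($b = 173 - -7 = 173 + 7 = 180$)
$d{\left(D,F \right)} = 180 + D + F$ ($d{\left(D,F \right)} = \left(D + F\right) + 180 = 180 + D + F$)
$d{\left(-587,-232 \right)} + T{\left(31 \left(-10\right),-701 \right)} = \left(180 - 587 - 232\right) + \left(- \frac{493}{8} + \frac{1}{8} \left(-701\right)\right) = -639 - \frac{597}{4} = - \frac{3153}{4}$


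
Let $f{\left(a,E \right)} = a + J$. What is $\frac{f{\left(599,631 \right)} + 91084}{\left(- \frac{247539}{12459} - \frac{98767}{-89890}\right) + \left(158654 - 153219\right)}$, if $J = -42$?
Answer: $\frac{34210792211970}{2021950164731} \approx 16.92$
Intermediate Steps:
$f{\left(a,E \right)} = -42 + a$ ($f{\left(a,E \right)} = a - 42 = -42 + a$)
$\frac{f{\left(599,631 \right)} + 91084}{\left(- \frac{247539}{12459} - \frac{98767}{-89890}\right) + \left(158654 - 153219\right)} = \frac{\left(-42 + 599\right) + 91084}{\left(- \frac{247539}{12459} - \frac{98767}{-89890}\right) + \left(158654 - 153219\right)} = \frac{557 + 91084}{\left(\left(-247539\right) \frac{1}{12459} - - \frac{98767}{89890}\right) + \left(158654 - 153219\right)} = \frac{91641}{\left(- \frac{82513}{4153} + \frac{98767}{89890}\right) + 5435} = \frac{91641}{- \frac{7006914219}{373313170} + 5435} = \frac{91641}{\frac{2021950164731}{373313170}} = 91641 \cdot \frac{373313170}{2021950164731} = \frac{34210792211970}{2021950164731}$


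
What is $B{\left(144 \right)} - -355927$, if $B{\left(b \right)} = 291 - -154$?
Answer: $356372$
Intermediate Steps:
$B{\left(b \right)} = 445$ ($B{\left(b \right)} = 291 + 154 = 445$)
$B{\left(144 \right)} - -355927 = 445 - -355927 = 445 + 355927 = 356372$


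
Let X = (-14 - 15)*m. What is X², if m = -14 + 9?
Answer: 21025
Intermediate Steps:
m = -5
X = 145 (X = (-14 - 15)*(-5) = -29*(-5) = 145)
X² = 145² = 21025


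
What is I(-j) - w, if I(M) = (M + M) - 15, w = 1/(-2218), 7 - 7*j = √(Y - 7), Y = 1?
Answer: -37705/2218 + 2*I*√6/7 ≈ -17.0 + 0.69985*I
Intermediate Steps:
j = 1 - I*√6/7 (j = 1 - √(1 - 7)/7 = 1 - I*√6/7 ≈ 1.0 - 0.34993*I)
w = -1/2218 ≈ -0.00045086
I(M) = -15 + 2*M (I(M) = 2*M - 15 = -15 + 2*M)
I(-j) - w = (-15 + 2*(-(1 - I*√6/7))) - 1*(-1/2218) = (-15 + 2*(-1 + I*√6/7)) + 1/2218 = (-15 + (-2 + 2*I*√6/7)) + 1/2218 = (-17 + 2*I*√6/7) + 1/2218 = -37705/2218 + 2*I*√6/7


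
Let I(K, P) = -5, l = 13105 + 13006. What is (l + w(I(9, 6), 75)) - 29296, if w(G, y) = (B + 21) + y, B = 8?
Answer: -3081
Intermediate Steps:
l = 26111
w(G, y) = 29 + y (w(G, y) = (8 + 21) + y = 29 + y)
(l + w(I(9, 6), 75)) - 29296 = (26111 + (29 + 75)) - 29296 = (26111 + 104) - 29296 = 26215 - 29296 = -3081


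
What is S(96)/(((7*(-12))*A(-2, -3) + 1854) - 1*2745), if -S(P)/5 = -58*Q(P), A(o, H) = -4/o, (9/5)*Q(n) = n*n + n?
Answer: -4500800/3177 ≈ -1416.7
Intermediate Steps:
Q(n) = 5*n/9 + 5*n²/9 (Q(n) = 5*(n*n + n)/9 = 5*(n² + n)/9 = 5*(n + n²)/9 = 5*n/9 + 5*n²/9)
S(P) = 1450*P*(1 + P)/9 (S(P) = -(-290)*5*P*(1 + P)/9 = -(-1450)*P*(1 + P)/9 = 1450*P*(1 + P)/9)
S(96)/(((7*(-12))*A(-2, -3) + 1854) - 1*2745) = ((1450/9)*96*(1 + 96))/(((7*(-12))*(-4/(-2)) + 1854) - 1*2745) = ((1450/9)*96*97)/((-(-336)*(-1)/2 + 1854) - 2745) = 4500800/(3*((-84*2 + 1854) - 2745)) = 4500800/(3*((-168 + 1854) - 2745)) = 4500800/(3*(1686 - 2745)) = (4500800/3)/(-1059) = (4500800/3)*(-1/1059) = -4500800/3177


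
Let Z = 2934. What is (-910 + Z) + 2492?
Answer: 4516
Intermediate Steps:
(-910 + Z) + 2492 = (-910 + 2934) + 2492 = 2024 + 2492 = 4516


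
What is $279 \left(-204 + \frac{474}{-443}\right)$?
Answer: $- \frac{25346034}{443} \approx -57215.0$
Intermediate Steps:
$279 \left(-204 + \frac{474}{-443}\right) = 279 \left(-204 + 474 \left(- \frac{1}{443}\right)\right) = 279 \left(-204 - \frac{474}{443}\right) = 279 \left(- \frac{90846}{443}\right) = - \frac{25346034}{443}$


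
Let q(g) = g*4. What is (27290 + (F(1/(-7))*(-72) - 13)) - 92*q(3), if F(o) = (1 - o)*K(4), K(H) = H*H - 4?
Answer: 176299/7 ≈ 25186.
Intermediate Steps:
K(H) = -4 + H² (K(H) = H² - 4 = -4 + H²)
q(g) = 4*g
F(o) = 12 - 12*o (F(o) = (1 - o)*(-4 + 4²) = (1 - o)*(-4 + 16) = (1 - o)*12 = 12 - 12*o)
(27290 + (F(1/(-7))*(-72) - 13)) - 92*q(3) = (27290 + ((12 - 12/(-7))*(-72) - 13)) - 368*3 = (27290 + ((12 - 12*(-⅐))*(-72) - 13)) - 92*12 = (27290 + ((12 + 12/7)*(-72) - 13)) - 1104 = (27290 + ((96/7)*(-72) - 13)) - 1104 = (27290 + (-6912/7 - 13)) - 1104 = (27290 - 7003/7) - 1104 = 184027/7 - 1104 = 176299/7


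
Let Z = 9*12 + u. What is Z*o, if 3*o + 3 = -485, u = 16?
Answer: -60512/3 ≈ -20171.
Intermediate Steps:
o = -488/3 (o = -1 + (⅓)*(-485) = -1 - 485/3 = -488/3 ≈ -162.67)
Z = 124 (Z = 9*12 + 16 = 108 + 16 = 124)
Z*o = 124*(-488/3) = -60512/3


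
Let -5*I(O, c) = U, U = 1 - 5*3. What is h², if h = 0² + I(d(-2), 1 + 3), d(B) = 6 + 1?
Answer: 196/25 ≈ 7.8400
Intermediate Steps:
d(B) = 7
U = -14 (U = 1 - 15 = -14)
I(O, c) = 14/5 (I(O, c) = -⅕*(-14) = 14/5)
h = 14/5 (h = 0² + 14/5 = 0 + 14/5 = 14/5 ≈ 2.8000)
h² = (14/5)² = 196/25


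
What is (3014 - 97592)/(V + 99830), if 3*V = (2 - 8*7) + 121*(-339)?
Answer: -31526/28713 ≈ -1.0980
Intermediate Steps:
V = -13691 (V = ((2 - 8*7) + 121*(-339))/3 = ((2 - 56) - 41019)/3 = (-54 - 41019)/3 = (⅓)*(-41073) = -13691)
(3014 - 97592)/(V + 99830) = (3014 - 97592)/(-13691 + 99830) = -94578/86139 = -94578*1/86139 = -31526/28713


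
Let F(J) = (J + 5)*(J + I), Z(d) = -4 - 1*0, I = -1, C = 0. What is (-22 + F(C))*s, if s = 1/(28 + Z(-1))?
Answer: -9/8 ≈ -1.1250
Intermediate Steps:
Z(d) = -4 (Z(d) = -4 + 0 = -4)
F(J) = (-1 + J)*(5 + J) (F(J) = (J + 5)*(J - 1) = (5 + J)*(-1 + J) = (-1 + J)*(5 + J))
s = 1/24 (s = 1/(28 - 4) = 1/24 ≈ 0.041667)
(-22 + F(C))*s = (-22 + (-5 + 0² + 4*0))*(1/24) = (-22 + (-5 + 0 + 0))*(1/24) = (-22 - 5)*(1/24) = -27*1/24 = -9/8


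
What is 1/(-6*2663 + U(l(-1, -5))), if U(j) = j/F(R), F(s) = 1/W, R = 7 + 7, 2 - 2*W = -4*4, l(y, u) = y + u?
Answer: -1/16032 ≈ -6.2375e-5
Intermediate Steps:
l(y, u) = u + y
W = 9 (W = 1 - (-2)*4 = 1 - ½*(-16) = 1 + 8 = 9)
R = 14
F(s) = ⅑ (F(s) = 1/9 = ⅑)
U(j) = 9*j (U(j) = j/(⅑) = j*9 = 9*j)
1/(-6*2663 + U(l(-1, -5))) = 1/(-6*2663 + 9*(-5 - 1)) = 1/(-15978 + 9*(-6)) = 1/(-15978 - 54) = 1/(-16032) = -1/16032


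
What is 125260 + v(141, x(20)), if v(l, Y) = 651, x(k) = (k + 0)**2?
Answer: 125911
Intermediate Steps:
x(k) = k**2
125260 + v(141, x(20)) = 125260 + 651 = 125911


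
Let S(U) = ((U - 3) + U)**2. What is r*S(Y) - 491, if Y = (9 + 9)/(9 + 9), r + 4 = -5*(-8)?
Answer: -455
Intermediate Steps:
r = 36 (r = -4 - 5*(-8) = -4 + 40 = 36)
Y = 1 (Y = 18/18 = 18*(1/18) = 1)
S(U) = (-3 + 2*U)**2 (S(U) = ((-3 + U) + U)**2 = (-3 + 2*U)**2)
r*S(Y) - 491 = 36*(-3 + 2*1)**2 - 491 = 36*(-3 + 2)**2 - 491 = 36*(-1)**2 - 491 = 36*1 - 491 = 36 - 491 = -455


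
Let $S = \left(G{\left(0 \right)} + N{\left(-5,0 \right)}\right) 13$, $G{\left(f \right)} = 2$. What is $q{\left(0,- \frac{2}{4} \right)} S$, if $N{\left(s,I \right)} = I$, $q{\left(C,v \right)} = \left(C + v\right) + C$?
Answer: $-13$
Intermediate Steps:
$q{\left(C,v \right)} = v + 2 C$
$S = 26$ ($S = \left(2 + 0\right) 13 = 2 \cdot 13 = 26$)
$q{\left(0,- \frac{2}{4} \right)} S = \left(- \frac{2}{4} + 2 \cdot 0\right) 26 = \left(\left(-2\right) \frac{1}{4} + 0\right) 26 = \left(- \frac{1}{2} + 0\right) 26 = \left(- \frac{1}{2}\right) 26 = -13$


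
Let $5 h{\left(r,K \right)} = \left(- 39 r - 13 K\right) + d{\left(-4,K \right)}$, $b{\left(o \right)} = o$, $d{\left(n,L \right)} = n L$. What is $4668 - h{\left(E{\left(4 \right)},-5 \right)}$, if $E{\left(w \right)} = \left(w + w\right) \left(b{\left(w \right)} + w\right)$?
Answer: $\frac{25751}{5} \approx 5150.2$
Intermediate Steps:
$d{\left(n,L \right)} = L n$
$E{\left(w \right)} = 4 w^{2}$ ($E{\left(w \right)} = \left(w + w\right) \left(w + w\right) = 2 w 2 w = 4 w^{2}$)
$h{\left(r,K \right)} = - \frac{39 r}{5} - \frac{17 K}{5}$ ($h{\left(r,K \right)} = \frac{\left(- 39 r - 13 K\right) + K \left(-4\right)}{5} = \frac{\left(- 39 r - 13 K\right) - 4 K}{5} = \frac{- 39 r - 17 K}{5} = - \frac{39 r}{5} - \frac{17 K}{5}$)
$4668 - h{\left(E{\left(4 \right)},-5 \right)} = 4668 - \left(- \frac{39 \cdot 4 \cdot 4^{2}}{5} - -17\right) = 4668 - \left(- \frac{39 \cdot 4 \cdot 16}{5} + 17\right) = 4668 - \left(\left(- \frac{39}{5}\right) 64 + 17\right) = 4668 - \left(- \frac{2496}{5} + 17\right) = 4668 - - \frac{2411}{5} = 4668 + \frac{2411}{5} = \frac{25751}{5}$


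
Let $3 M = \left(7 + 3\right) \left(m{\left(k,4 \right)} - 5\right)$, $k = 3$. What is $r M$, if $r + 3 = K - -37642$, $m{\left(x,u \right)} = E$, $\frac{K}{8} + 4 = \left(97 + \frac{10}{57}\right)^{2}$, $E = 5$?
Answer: $0$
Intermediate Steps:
$K = \frac{245340200}{3249}$ ($K = -32 + 8 \left(97 + \frac{10}{57}\right)^{2} = -32 + 8 \left(\frac{5539}{57}\right)^{2} = -32 + 8 \cdot \frac{30680521}{3249} = -32 + \frac{245444168}{3249} = \frac{245340200}{3249} \approx 75513.0$)
$m{\left(x,u \right)} = 5$
$r = \frac{367629311}{3249}$ ($r = -3 + \left(\frac{245340200}{3249} - -37642\right) = -3 + \left(\frac{245340200}{3249} + 37642\right) = -3 + \frac{367639058}{3249} = \frac{367629311}{3249} \approx 1.1315 \cdot 10^{5}$)
$M = 0$ ($M = \frac{\left(7 + 3\right) \left(5 - 5\right)}{3} = \frac{10 \cdot 0}{3} = \frac{1}{3} \cdot 0 = 0$)
$r M = \frac{367629311}{3249} \cdot 0 = 0$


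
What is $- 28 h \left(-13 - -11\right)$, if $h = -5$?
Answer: $-280$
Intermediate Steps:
$- 28 h \left(-13 - -11\right) = \left(-28\right) \left(-5\right) \left(-13 - -11\right) = 140 \left(-13 + 11\right) = 140 \left(-2\right) = -280$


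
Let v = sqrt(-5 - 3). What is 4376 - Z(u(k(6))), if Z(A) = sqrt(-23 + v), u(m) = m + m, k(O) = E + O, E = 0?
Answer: 4376 - sqrt(-23 + 2*I*sqrt(2)) ≈ 4375.7 - 4.8049*I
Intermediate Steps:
k(O) = O (k(O) = 0 + O = O)
v = 2*I*sqrt(2) (v = sqrt(-8) = 2*I*sqrt(2) ≈ 2.8284*I)
u(m) = 2*m
Z(A) = sqrt(-23 + 2*I*sqrt(2))
4376 - Z(u(k(6))) = 4376 - sqrt(-23 + 2*I*sqrt(2))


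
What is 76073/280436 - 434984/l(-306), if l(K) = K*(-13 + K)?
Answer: -5207244691/1244294532 ≈ -4.1849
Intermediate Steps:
76073/280436 - 434984/l(-306) = 76073/280436 - 434984*(-1/(306*(-13 - 306))) = 76073*(1/280436) - 434984/((-306*(-319))) = 76073/280436 - 434984/97614 = 76073/280436 - 434984*1/97614 = 76073/280436 - 19772/4437 = -5207244691/1244294532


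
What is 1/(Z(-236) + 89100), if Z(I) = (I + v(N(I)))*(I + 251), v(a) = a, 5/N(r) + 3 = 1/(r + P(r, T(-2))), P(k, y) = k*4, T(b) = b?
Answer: 3541/302879460 ≈ 1.1691e-5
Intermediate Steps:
P(k, y) = 4*k
N(r) = 5/(-3 + 1/(5*r)) (N(r) = 5/(-3 + 1/(r + 4*r)) = 5/(-3 + 1/(5*r)))
Z(I) = (251 + I)*(I - 25*I/(-1 + 15*I)) (Z(I) = (I - 25*I/(-1 + 15*I))*(I + 251) = (I - 25*I/(-1 + 15*I))*(251 + I) = (251 + I)*(I - 25*I/(-1 + 15*I)))
1/(Z(-236) + 89100) = 1/(-236*(-6526 + 15*(-236)² + 3739*(-236))/(-1 + 15*(-236)) + 89100) = 1/(-236*(-6526 + 15*55696 - 882404)/(-1 - 3540) + 89100) = 1/(-236*(-6526 + 835440 - 882404)/(-3541) + 89100) = 1/(-236*(-1/3541)*(-53490) + 89100) = 1/(-12623640/3541 + 89100) = 1/(302879460/3541) = 3541/302879460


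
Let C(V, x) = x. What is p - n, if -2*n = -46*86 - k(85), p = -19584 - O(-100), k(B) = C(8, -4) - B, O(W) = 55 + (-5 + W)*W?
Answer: -64145/2 ≈ -32073.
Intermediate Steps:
O(W) = 55 + W*(-5 + W)
k(B) = -4 - B
p = -30139 (p = -19584 - (55 + (-100)**2 - 5*(-100)) = -19584 - (55 + 10000 + 500) = -19584 - 1*10555 = -19584 - 10555 = -30139)
n = 3867/2 (n = -(-46*86 - (-4 - 1*85))/2 = -(-3956 - (-4 - 85))/2 = -(-3956 - 1*(-89))/2 = -(-3956 + 89)/2 = -1/2*(-3867) = 3867/2 ≈ 1933.5)
p - n = -30139 - 1*3867/2 = -30139 - 3867/2 = -64145/2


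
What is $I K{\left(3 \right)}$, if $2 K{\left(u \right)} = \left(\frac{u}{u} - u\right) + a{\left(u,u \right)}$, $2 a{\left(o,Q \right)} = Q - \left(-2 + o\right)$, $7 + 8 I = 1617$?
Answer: $- \frac{805}{8} \approx -100.63$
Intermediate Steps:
$I = \frac{805}{4}$ ($I = - \frac{7}{8} + \frac{1}{8} \cdot 1617 = - \frac{7}{8} + \frac{1617}{8} = \frac{805}{4} \approx 201.25$)
$a{\left(o,Q \right)} = 1 + \frac{Q}{2} - \frac{o}{2}$ ($a{\left(o,Q \right)} = \frac{Q - \left(-2 + o\right)}{2} = \frac{2 + Q - o}{2} = 1 + \frac{Q}{2} - \frac{o}{2}$)
$K{\left(u \right)} = 1 - \frac{u}{2}$ ($K{\left(u \right)} = \frac{\left(\frac{u}{u} - u\right) + \left(1 + \frac{u}{2} - \frac{u}{2}\right)}{2} = \frac{\left(1 - u\right) + 1}{2} = \frac{2 - u}{2} = 1 - \frac{u}{2}$)
$I K{\left(3 \right)} = \frac{805 \left(1 - \frac{3}{2}\right)}{4} = \frac{805}{4} \left(- \frac{1}{2}\right) = - \frac{805}{8}$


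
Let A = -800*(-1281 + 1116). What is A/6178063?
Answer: 132000/6178063 ≈ 0.021366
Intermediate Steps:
A = 132000 (A = -800*(-165) = 132000)
A/6178063 = 132000/6178063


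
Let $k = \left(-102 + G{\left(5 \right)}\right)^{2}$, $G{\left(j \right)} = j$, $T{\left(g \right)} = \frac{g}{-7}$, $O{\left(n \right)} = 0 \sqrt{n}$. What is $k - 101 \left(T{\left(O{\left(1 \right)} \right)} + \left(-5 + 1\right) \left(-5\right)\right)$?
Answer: $7389$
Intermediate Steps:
$O{\left(n \right)} = 0$
$T{\left(g \right)} = - \frac{g}{7}$ ($T{\left(g \right)} = g \left(- \frac{1}{7}\right) = - \frac{g}{7}$)
$k = 9409$ ($k = \left(-102 + 5\right)^{2} = \left(-97\right)^{2} = 9409$)
$k - 101 \left(T{\left(O{\left(1 \right)} \right)} + \left(-5 + 1\right) \left(-5\right)\right) = 9409 - 101 \left(\left(- \frac{1}{7}\right) 0 + \left(-5 + 1\right) \left(-5\right)\right) = 9409 - 101 \left(0 - -20\right) = 9409 - 101 \left(0 + 20\right) = 9409 - 2020 = 7389$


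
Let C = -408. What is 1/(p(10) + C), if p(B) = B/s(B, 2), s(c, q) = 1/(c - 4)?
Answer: -1/348 ≈ -0.0028736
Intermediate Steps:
s(c, q) = 1/(-4 + c)
p(B) = B*(-4 + B) (p(B) = B/(1/(-4 + B)) = B*(-4 + B))
1/(p(10) + C) = 1/(10*(-4 + 10) - 408) = 1/(10*6 - 408) = 1/(60 - 408) = 1/(-348) = -1/348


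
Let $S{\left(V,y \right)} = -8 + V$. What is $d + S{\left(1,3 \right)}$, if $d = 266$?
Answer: $259$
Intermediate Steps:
$d + S{\left(1,3 \right)} = 266 + \left(-8 + 1\right) = 266 - 7 = 259$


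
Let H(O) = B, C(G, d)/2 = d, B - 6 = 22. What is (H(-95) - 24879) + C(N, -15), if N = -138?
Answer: -24881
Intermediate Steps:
B = 28 (B = 6 + 22 = 28)
C(G, d) = 2*d
H(O) = 28
(H(-95) - 24879) + C(N, -15) = (28 - 24879) + 2*(-15) = -24851 - 30 = -24881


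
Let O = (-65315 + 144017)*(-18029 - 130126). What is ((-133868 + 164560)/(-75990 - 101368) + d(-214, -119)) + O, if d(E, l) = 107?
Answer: -1034005538182683/88679 ≈ -1.1660e+10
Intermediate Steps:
O = -11660094810 (O = 78702*(-148155) = -11660094810)
((-133868 + 164560)/(-75990 - 101368) + d(-214, -119)) + O = ((-133868 + 164560)/(-75990 - 101368) + 107) - 11660094810 = (30692/(-177358) + 107) - 11660094810 = (30692*(-1/177358) + 107) - 11660094810 = (-15346/88679 + 107) - 11660094810 = 9473307/88679 - 11660094810 = -1034005538182683/88679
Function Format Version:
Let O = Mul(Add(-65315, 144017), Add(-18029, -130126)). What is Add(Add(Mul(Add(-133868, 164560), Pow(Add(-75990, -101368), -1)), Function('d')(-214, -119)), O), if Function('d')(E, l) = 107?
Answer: Rational(-1034005538182683, 88679) ≈ -1.1660e+10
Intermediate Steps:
O = -11660094810 (O = Mul(78702, -148155) = -11660094810)
Add(Add(Mul(Add(-133868, 164560), Pow(Add(-75990, -101368), -1)), Function('d')(-214, -119)), O) = Add(Add(Mul(Add(-133868, 164560), Pow(Add(-75990, -101368), -1)), 107), -11660094810) = Add(Add(Mul(30692, Pow(-177358, -1)), 107), -11660094810) = Add(Add(Mul(30692, Rational(-1, 177358)), 107), -11660094810) = Add(Add(Rational(-15346, 88679), 107), -11660094810) = Add(Rational(9473307, 88679), -11660094810) = Rational(-1034005538182683, 88679)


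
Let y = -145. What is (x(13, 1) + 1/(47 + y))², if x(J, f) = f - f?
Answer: 1/9604 ≈ 0.00010412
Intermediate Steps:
x(J, f) = 0
(x(13, 1) + 1/(47 + y))² = (0 + 1/(47 - 145))² = (0 + 1/(-98))² = (0 - 1/98)² = (-1/98)² = 1/9604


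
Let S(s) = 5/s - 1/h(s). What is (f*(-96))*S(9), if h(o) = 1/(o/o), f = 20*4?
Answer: 10240/3 ≈ 3413.3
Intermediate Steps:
f = 80
h(o) = 1 (h(o) = 1/1 = 1)
S(s) = -1 + 5/s (S(s) = 5/s - 1/1 = 5/s - 1*1 = 5/s - 1 = -1 + 5/s)
(f*(-96))*S(9) = (80*(-96))*((5 - 1*9)/9) = -2560*(5 - 9)/3 = -2560*(-4)/3 = -7680*(-4/9) = 10240/3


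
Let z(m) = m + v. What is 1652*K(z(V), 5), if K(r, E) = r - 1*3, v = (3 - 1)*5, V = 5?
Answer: 19824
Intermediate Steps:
v = 10 (v = 2*5 = 10)
z(m) = 10 + m (z(m) = m + 10 = 10 + m)
K(r, E) = -3 + r (K(r, E) = r - 3 = -3 + r)
1652*K(z(V), 5) = 1652*(-3 + (10 + 5)) = 1652*(-3 + 15) = 1652*12 = 19824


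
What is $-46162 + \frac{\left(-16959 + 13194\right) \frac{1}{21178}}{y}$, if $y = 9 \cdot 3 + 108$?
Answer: $- \frac{8798569775}{190602} \approx -46162.0$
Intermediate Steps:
$y = 135$ ($y = 27 + 108 = 135$)
$-46162 + \frac{\left(-16959 + 13194\right) \frac{1}{21178}}{y} = -46162 + \frac{\left(-16959 + 13194\right) \frac{1}{21178}}{135} = -46162 + \left(-3765\right) \frac{1}{21178} \cdot \frac{1}{135} = -46162 - \frac{251}{190602} = - \frac{8798569775}{190602}$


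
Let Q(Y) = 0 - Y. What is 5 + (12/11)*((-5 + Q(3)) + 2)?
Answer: -17/11 ≈ -1.5455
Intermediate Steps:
Q(Y) = -Y
5 + (12/11)*((-5 + Q(3)) + 2) = 5 + (12/11)*((-5 - 1*3) + 2) = 5 + (12*(1/11))*((-5 - 3) + 2) = 5 + 12*(-8 + 2)/11 = 5 + (12/11)*(-6) = 5 - 72/11 = -17/11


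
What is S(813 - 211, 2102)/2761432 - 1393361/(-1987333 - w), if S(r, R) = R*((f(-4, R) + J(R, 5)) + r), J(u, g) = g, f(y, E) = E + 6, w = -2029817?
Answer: -225326152427/7332292318 ≈ -30.731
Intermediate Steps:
f(y, E) = 6 + E
S(r, R) = R*(11 + R + r) (S(r, R) = R*(((6 + R) + 5) + r) = R*((11 + R) + r) = R*(11 + R + r))
S(813 - 211, 2102)/2761432 - 1393361/(-1987333 - w) = (2102*(11 + 2102 + (813 - 211)))/2761432 - 1393361/(-1987333 - 1*(-2029817)) = (2102*(11 + 2102 + 602))*(1/2761432) - 1393361/(-1987333 + 2029817) = (2102*2715)*(1/2761432) - 1393361/42484 = 5706930*(1/2761432) - 1393361*1/42484 = 2853465/1380716 - 1393361/42484 = -225326152427/7332292318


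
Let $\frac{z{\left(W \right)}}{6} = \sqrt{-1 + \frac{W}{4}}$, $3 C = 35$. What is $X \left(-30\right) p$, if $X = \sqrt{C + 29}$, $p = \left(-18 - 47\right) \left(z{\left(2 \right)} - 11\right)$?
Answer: $- 7150 \sqrt{366} + 3900 i \sqrt{183} \approx -1.3679 \cdot 10^{5} + 52758.0 i$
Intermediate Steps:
$C = \frac{35}{3}$ ($C = \frac{1}{3} \cdot 35 = \frac{35}{3} \approx 11.667$)
$z{\left(W \right)} = 6 \sqrt{-1 + \frac{W}{4}}$
$p = 715 - 195 i \sqrt{2}$ ($p = \left(-18 - 47\right) \left(3 \sqrt{-4 + 2} - 11\right) = - 65 \left(3 \sqrt{-2} - 11\right) = - 65 \left(3 i \sqrt{2} - 11\right) = - 65 \left(-11 + 3 i \sqrt{2}\right) = 715 - 195 i \sqrt{2} \approx 715.0 - 275.77 i$)
$X = \frac{\sqrt{366}}{3}$ ($X = \sqrt{\frac{35}{3} + 29} = \sqrt{\frac{122}{3}} = \frac{\sqrt{366}}{3} \approx 6.377$)
$X \left(-30\right) p = \frac{\sqrt{366}}{3} \left(-30\right) \left(715 - 195 i \sqrt{2}\right) = - 10 \sqrt{366} \left(715 - 195 i \sqrt{2}\right)$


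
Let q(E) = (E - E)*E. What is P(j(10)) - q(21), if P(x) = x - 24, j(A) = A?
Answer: -14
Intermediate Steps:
q(E) = 0 (q(E) = 0*E = 0)
P(x) = -24 + x
P(j(10)) - q(21) = (-24 + 10) - 1*0 = -14 + 0 = -14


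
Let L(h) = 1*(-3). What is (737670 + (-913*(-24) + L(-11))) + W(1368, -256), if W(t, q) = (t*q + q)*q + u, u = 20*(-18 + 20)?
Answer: 90478403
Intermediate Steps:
L(h) = -3
u = 40 (u = 20*2 = 40)
W(t, q) = 40 + q*(q + q*t) (W(t, q) = (t*q + q)*q + 40 = (q*t + q)*q + 40 = (q + q*t)*q + 40 = q*(q + q*t) + 40 = 40 + q*(q + q*t))
(737670 + (-913*(-24) + L(-11))) + W(1368, -256) = (737670 + (-913*(-24) - 3)) + (40 + (-256)**2 + 1368*(-256)**2) = (737670 + (21912 - 3)) + (40 + 65536 + 1368*65536) = (737670 + 21909) + (40 + 65536 + 89653248) = 759579 + 89718824 = 90478403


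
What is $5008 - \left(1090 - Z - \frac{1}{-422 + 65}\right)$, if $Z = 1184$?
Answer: $\frac{1821413}{357} \approx 5102.0$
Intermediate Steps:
$5008 - \left(1090 - Z - \frac{1}{-422 + 65}\right) = 5008 - \left(-94 - \frac{1}{-422 + 65}\right) = 5008 - \left(-94 + \frac{1}{357}\right) = 5008 + \left(\left(1184 - \frac{1}{357}\right) - 1090\right) = 5008 + \left(\frac{422687}{357} - 1090\right) = 5008 + \frac{33557}{357} = \frac{1821413}{357}$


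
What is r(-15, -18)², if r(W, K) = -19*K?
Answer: 116964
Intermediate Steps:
r(-15, -18)² = (-19*(-18))² = 342² = 116964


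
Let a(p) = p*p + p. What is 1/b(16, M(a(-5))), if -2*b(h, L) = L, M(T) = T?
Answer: -1/10 ≈ -0.10000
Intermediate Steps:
a(p) = p + p**2 (a(p) = p**2 + p = p + p**2)
b(h, L) = -L/2
1/b(16, M(a(-5))) = 1/(-(-5)*(1 - 5)/2) = 1/(-(-5)*(-4)/2) = 1/(-1/2*20) = 1/(-10) = -1/10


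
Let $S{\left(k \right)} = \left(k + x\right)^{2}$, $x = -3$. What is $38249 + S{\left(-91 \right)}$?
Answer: $47085$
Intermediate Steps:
$S{\left(k \right)} = \left(-3 + k\right)^{2}$ ($S{\left(k \right)} = \left(k - 3\right)^{2} = \left(-3 + k\right)^{2}$)
$38249 + S{\left(-91 \right)} = 38249 + \left(-3 - 91\right)^{2} = 38249 + \left(-94\right)^{2} = 38249 + 8836 = 47085$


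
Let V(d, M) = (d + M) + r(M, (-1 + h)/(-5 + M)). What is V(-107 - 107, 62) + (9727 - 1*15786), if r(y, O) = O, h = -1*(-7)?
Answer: -118007/19 ≈ -6210.9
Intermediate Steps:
h = 7
V(d, M) = M + d + 6/(-5 + M) (V(d, M) = (d + M) + (-1 + 7)/(-5 + M) = (M + d) + 6/(-5 + M) = M + d + 6/(-5 + M))
V(-107 - 107, 62) + (9727 - 1*15786) = (6 + (-5 + 62)*(62 + (-107 - 107)))/(-5 + 62) + (9727 - 1*15786) = (6 + 57*(62 - 214))/57 + (9727 - 15786) = (6 + 57*(-152))/57 - 6059 = (6 - 8664)/57 - 6059 = (1/57)*(-8658) - 6059 = -2886/19 - 6059 = -118007/19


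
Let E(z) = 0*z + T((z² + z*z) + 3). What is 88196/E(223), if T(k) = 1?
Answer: 88196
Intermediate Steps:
E(z) = 1 (E(z) = 0*z + 1 = 0 + 1 = 1)
88196/E(223) = 88196/1 = 88196*1 = 88196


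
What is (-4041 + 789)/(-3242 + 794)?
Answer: 271/204 ≈ 1.3284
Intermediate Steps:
(-4041 + 789)/(-3242 + 794) = -3252/(-2448) = -3252*(-1/2448) = 271/204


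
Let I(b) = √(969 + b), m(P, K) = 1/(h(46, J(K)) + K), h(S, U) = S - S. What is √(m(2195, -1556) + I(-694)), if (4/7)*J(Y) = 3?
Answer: √(-389 + 3026420*√11)/778 ≈ 4.0722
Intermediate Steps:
J(Y) = 21/4 (J(Y) = (7/4)*3 = 21/4)
h(S, U) = 0
m(P, K) = 1/K (m(P, K) = 1/(0 + K) = 1/K)
√(m(2195, -1556) + I(-694)) = √(1/(-1556) + √(969 - 694)) = √(-1/1556 + √275) = √(-1/1556 + 5*√11)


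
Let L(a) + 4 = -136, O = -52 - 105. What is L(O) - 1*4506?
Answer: -4646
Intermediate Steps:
O = -157
L(a) = -140 (L(a) = -4 - 136 = -140)
L(O) - 1*4506 = -140 - 1*4506 = -140 - 4506 = -4646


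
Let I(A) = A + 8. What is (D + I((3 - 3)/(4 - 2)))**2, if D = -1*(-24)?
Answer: 1024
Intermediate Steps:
I(A) = 8 + A
D = 24
(D + I((3 - 3)/(4 - 2)))**2 = (24 + (8 + (3 - 3)/(4 - 2)))**2 = (24 + (8 + 0/2))**2 = (24 + (8 + 0*(1/2)))**2 = (24 + (8 + 0))**2 = (24 + 8)**2 = 32**2 = 1024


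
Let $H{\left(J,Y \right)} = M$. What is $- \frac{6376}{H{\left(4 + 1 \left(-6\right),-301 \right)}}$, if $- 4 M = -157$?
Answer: $- \frac{25504}{157} \approx -162.45$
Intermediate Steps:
$M = \frac{157}{4}$ ($M = \left(- \frac{1}{4}\right) \left(-157\right) = \frac{157}{4} \approx 39.25$)
$H{\left(J,Y \right)} = \frac{157}{4}$
$- \frac{6376}{H{\left(4 + 1 \left(-6\right),-301 \right)}} = - \frac{6376}{\frac{157}{4}} = \left(-6376\right) \frac{4}{157} = - \frac{25504}{157}$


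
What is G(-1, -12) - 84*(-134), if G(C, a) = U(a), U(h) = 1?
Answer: 11257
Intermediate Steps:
G(C, a) = 1
G(-1, -12) - 84*(-134) = 1 - 84*(-134) = 1 + 11256 = 11257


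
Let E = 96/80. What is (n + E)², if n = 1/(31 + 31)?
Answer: 142129/96100 ≈ 1.4790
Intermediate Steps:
E = 6/5 (E = 96*(1/80) = 6/5 ≈ 1.2000)
n = 1/62 ≈ 0.016129
(n + E)² = (1/62 + 6/5)² = (377/310)² = 142129/96100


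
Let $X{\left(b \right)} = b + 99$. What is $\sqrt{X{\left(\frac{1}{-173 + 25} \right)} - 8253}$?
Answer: $\frac{i \sqrt{44651341}}{74} \approx 90.3 i$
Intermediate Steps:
$X{\left(b \right)} = 99 + b$
$\sqrt{X{\left(\frac{1}{-173 + 25} \right)} - 8253} = \sqrt{\left(99 + \frac{1}{-173 + 25}\right) - 8253} = \sqrt{\left(99 + \frac{1}{-148}\right) - 8253} = \sqrt{\left(99 - \frac{1}{148}\right) - 8253} = \sqrt{\frac{14651}{148} - 8253} = \sqrt{- \frac{1206793}{148}} = \frac{i \sqrt{44651341}}{74}$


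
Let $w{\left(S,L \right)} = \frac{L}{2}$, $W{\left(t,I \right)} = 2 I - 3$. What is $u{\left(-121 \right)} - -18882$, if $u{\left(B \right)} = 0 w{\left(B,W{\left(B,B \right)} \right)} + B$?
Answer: $18761$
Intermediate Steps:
$W{\left(t,I \right)} = -3 + 2 I$
$w{\left(S,L \right)} = \frac{L}{2}$ ($w{\left(S,L \right)} = L \frac{1}{2} = \frac{L}{2}$)
$u{\left(B \right)} = B$ ($u{\left(B \right)} = 0 \frac{-3 + 2 B}{2} + B = 0 \left(- \frac{3}{2} + B\right) + B = 0 + B = B$)
$u{\left(-121 \right)} - -18882 = -121 - -18882 = -121 + 18882 = 18761$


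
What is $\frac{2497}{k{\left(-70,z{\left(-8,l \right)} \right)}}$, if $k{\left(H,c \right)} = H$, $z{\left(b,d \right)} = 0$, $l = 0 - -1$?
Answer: $- \frac{2497}{70} \approx -35.671$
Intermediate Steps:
$l = 1$ ($l = 0 + 1 = 1$)
$\frac{2497}{k{\left(-70,z{\left(-8,l \right)} \right)}} = \frac{2497}{-70} = 2497 \left(- \frac{1}{70}\right) = - \frac{2497}{70}$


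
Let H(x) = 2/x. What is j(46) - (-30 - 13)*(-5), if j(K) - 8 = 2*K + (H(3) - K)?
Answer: -481/3 ≈ -160.33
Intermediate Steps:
j(K) = 26/3 + K (j(K) = 8 + (2*K + (2/3 - K)) = 8 + (2/3 + K) = 26/3 + K)
j(46) - (-30 - 13)*(-5) = (26/3 + 46) - (-30 - 13)*(-5) = 164/3 - (-43)*(-5) = 164/3 - 1*215 = 164/3 - 215 = -481/3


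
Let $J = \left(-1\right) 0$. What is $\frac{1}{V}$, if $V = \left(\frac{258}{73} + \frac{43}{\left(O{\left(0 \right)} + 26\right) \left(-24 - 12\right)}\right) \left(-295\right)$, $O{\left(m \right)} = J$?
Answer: $- \frac{68328}{70312955} \approx -0.00097177$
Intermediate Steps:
$J = 0$
$O{\left(m \right)} = 0$
$V = - \frac{70312955}{68328}$ ($V = \left(\frac{258}{73} + \frac{43}{\left(0 + 26\right) \left(-24 - 12\right)}\right) \left(-295\right) = \left(258 \cdot \frac{1}{73} + \frac{43}{26 \left(-36\right)}\right) \left(-295\right) = \left(\frac{258}{73} + \frac{43}{-936}\right) \left(-295\right) = \left(\frac{258}{73} + 43 \left(- \frac{1}{936}\right)\right) \left(-295\right) = \left(\frac{258}{73} - \frac{43}{936}\right) \left(-295\right) = \frac{238349}{68328} \left(-295\right) = - \frac{70312955}{68328} \approx -1029.1$)
$\frac{1}{V} = \frac{1}{- \frac{70312955}{68328}} = - \frac{68328}{70312955}$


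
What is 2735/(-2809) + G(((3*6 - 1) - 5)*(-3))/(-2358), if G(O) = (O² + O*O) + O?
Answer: -757163/367979 ≈ -2.0576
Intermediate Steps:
G(O) = O + 2*O² (G(O) = (O² + O²) + O = 2*O² + O = O + 2*O²)
2735/(-2809) + G(((3*6 - 1) - 5)*(-3))/(-2358) = 2735/(-2809) + ((((3*6 - 1) - 5)*(-3))*(1 + 2*(((3*6 - 1) - 5)*(-3))))/(-2358) = 2735*(-1/2809) + ((((18 - 1) - 5)*(-3))*(1 + 2*(((18 - 1) - 5)*(-3))))*(-1/2358) = -2735/2809 + (((17 - 5)*(-3))*(1 + 2*((17 - 5)*(-3))))*(-1/2358) = -2735/2809 + ((12*(-3))*(1 + 2*(12*(-3))))*(-1/2358) = -2735/2809 - 36*(1 + 2*(-36))*(-1/2358) = -2735/2809 - 36*(1 - 72)*(-1/2358) = -2735/2809 - 36*(-71)*(-1/2358) = -2735/2809 + 2556*(-1/2358) = -2735/2809 - 142/131 = -757163/367979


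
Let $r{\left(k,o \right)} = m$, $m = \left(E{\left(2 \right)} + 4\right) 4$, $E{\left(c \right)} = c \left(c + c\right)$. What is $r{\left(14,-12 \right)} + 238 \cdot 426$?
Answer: $101436$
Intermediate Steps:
$E{\left(c \right)} = 2 c^{2}$ ($E{\left(c \right)} = c 2 c = 2 c^{2}$)
$m = 48$ ($m = \left(2 \cdot 2^{2} + 4\right) 4 = \left(2 \cdot 4 + 4\right) 4 = \left(8 + 4\right) 4 = 12 \cdot 4 = 48$)
$r{\left(k,o \right)} = 48$
$r{\left(14,-12 \right)} + 238 \cdot 426 = 48 + 238 \cdot 426 = 48 + 101388 = 101436$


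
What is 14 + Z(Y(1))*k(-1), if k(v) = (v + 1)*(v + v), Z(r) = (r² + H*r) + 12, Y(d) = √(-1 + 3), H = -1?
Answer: 14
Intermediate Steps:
Y(d) = √2
Z(r) = 12 + r² - r (Z(r) = (r² - r) + 12 = 12 + r² - r)
k(v) = 2*v*(1 + v) (k(v) = (1 + v)*(2*v) = 2*v*(1 + v))
14 + Z(Y(1))*k(-1) = 14 + (12 + (√2)² - √2)*(2*(-1)*(1 - 1)) = 14 + (12 + 2 - √2)*(2*(-1)*0) = 14 + (14 - √2)*0 = 14 + 0 = 14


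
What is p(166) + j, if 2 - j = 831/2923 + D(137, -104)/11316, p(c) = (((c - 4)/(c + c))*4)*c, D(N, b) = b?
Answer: 2693473541/8269167 ≈ 325.73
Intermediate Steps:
p(c) = -8 + 2*c (p(c) = (((-4 + c)/((2*c)))*4)*c = (((-4 + c)*(1/(2*c)))*4)*c = (((-4 + c)/(2*c))*4)*c = (2*(-4 + c)/c)*c = -8 + 2*c)
j = 14263433/8269167 (j = 2 - (831/2923 - 104/11316) = 2 - (831*(1/2923) - 104*1/11316) = 2 - (831/2923 - 26/2829) = 2 - 1*2274901/8269167 = 2 - 2274901/8269167 = 14263433/8269167 ≈ 1.7249)
p(166) + j = (-8 + 2*166) + 14263433/8269167 = (-8 + 332) + 14263433/8269167 = 324 + 14263433/8269167 = 2693473541/8269167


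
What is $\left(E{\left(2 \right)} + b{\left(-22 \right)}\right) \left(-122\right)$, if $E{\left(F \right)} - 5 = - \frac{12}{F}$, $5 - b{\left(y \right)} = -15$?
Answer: $-2318$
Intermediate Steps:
$b{\left(y \right)} = 20$ ($b{\left(y \right)} = 5 - -15 = 5 + 15 = 20$)
$E{\left(F \right)} = 5 - \frac{12}{F}$
$\left(E{\left(2 \right)} + b{\left(-22 \right)}\right) \left(-122\right) = \left(\left(5 - \frac{12}{2}\right) + 20\right) \left(-122\right) = \left(\left(5 - 6\right) + 20\right) \left(-122\right) = \left(-1 + 20\right) \left(-122\right) = 19 \left(-122\right) = -2318$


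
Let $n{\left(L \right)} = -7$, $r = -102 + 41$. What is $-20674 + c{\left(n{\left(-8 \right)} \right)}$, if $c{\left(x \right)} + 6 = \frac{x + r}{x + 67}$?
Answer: $- \frac{310217}{15} \approx -20681.0$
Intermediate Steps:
$r = -61$
$c{\left(x \right)} = -6 + \frac{-61 + x}{67 + x}$ ($c{\left(x \right)} = -6 + \frac{x - 61}{x + 67} = -6 + \frac{-61 + x}{67 + x}$)
$-20674 + c{\left(n{\left(-8 \right)} \right)} = -20674 + \frac{-463 - -35}{67 - 7} = -20674 + \frac{-463 + 35}{60} = -20674 + \frac{1}{60} \left(-428\right) = -20674 - \frac{107}{15} = - \frac{310217}{15}$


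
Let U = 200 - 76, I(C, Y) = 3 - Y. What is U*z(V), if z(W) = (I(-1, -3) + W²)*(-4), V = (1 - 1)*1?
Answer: -2976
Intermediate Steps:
U = 124
V = 0 (V = 0*1 = 0)
z(W) = -24 - 4*W² (z(W) = ((3 - 1*(-3)) + W²)*(-4) = ((3 + 3) + W²)*(-4) = (6 + W²)*(-4) = -24 - 4*W²)
U*z(V) = 124*(-24 - 4*0²) = 124*(-24 - 4*0) = 124*(-24 + 0) = 124*(-24) = -2976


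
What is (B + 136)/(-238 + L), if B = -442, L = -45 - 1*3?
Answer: 153/143 ≈ 1.0699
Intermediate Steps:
L = -48 (L = -45 - 3 = -48)
(B + 136)/(-238 + L) = (-442 + 136)/(-238 - 48) = -306/(-286) = -306*(-1/286) = 153/143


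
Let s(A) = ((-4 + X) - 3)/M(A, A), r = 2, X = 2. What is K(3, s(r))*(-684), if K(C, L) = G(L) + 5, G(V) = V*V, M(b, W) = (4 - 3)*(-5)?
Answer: -4104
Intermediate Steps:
M(b, W) = -5 (M(b, W) = 1*(-5) = -5)
G(V) = V**2
s(A) = 1 (s(A) = ((-4 + 2) - 3)/(-5) = (-2 - 3)*(-1/5) = -5*(-1/5) = 1)
K(C, L) = 5 + L**2 (K(C, L) = L**2 + 5 = 5 + L**2)
K(3, s(r))*(-684) = (5 + 1**2)*(-684) = (5 + 1)*(-684) = 6*(-684) = -4104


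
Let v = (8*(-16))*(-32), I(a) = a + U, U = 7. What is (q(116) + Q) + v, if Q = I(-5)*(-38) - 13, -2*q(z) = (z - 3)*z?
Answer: -2547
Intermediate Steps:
I(a) = 7 + a (I(a) = a + 7 = 7 + a)
q(z) = -z*(-3 + z)/2 (q(z) = -(z - 3)*z/2 = -(-3 + z)*z/2 = -z*(-3 + z)/2)
v = 4096 (v = -128*(-32) = 4096)
Q = -89 (Q = (7 - 5)*(-38) - 13 = 2*(-38) - 13 = -76 - 13 = -89)
(q(116) + Q) + v = ((½)*116*(3 - 1*116) - 89) + 4096 = ((½)*116*(3 - 116) - 89) + 4096 = ((½)*116*(-113) - 89) + 4096 = (-6554 - 89) + 4096 = -6643 + 4096 = -2547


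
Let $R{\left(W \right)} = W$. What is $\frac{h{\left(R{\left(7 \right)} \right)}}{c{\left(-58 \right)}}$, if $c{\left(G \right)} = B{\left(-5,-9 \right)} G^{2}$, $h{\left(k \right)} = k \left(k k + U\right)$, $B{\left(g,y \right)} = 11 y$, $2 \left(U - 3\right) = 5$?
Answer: $- \frac{763}{666072} \approx -0.0011455$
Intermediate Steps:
$U = \frac{11}{2}$ ($U = 3 + \frac{1}{2} \cdot 5 = 3 + \frac{5}{2} = \frac{11}{2} \approx 5.5$)
$h{\left(k \right)} = k \left(\frac{11}{2} + k^{2}\right)$ ($h{\left(k \right)} = k \left(k k + \frac{11}{2}\right) = k \left(k^{2} + \frac{11}{2}\right) = k \left(\frac{11}{2} + k^{2}\right)$)
$c{\left(G \right)} = - 99 G^{2}$ ($c{\left(G \right)} = 11 \left(-9\right) G^{2} = - 99 G^{2}$)
$\frac{h{\left(R{\left(7 \right)} \right)}}{c{\left(-58 \right)}} = \frac{7 \left(\frac{11}{2} + 7^{2}\right)}{\left(-99\right) \left(-58\right)^{2}} = \frac{7 \left(\frac{11}{2} + 49\right)}{\left(-99\right) 3364} = \frac{7 \cdot \frac{109}{2}}{-333036} = \frac{763}{2} \left(- \frac{1}{333036}\right) = - \frac{763}{666072}$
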